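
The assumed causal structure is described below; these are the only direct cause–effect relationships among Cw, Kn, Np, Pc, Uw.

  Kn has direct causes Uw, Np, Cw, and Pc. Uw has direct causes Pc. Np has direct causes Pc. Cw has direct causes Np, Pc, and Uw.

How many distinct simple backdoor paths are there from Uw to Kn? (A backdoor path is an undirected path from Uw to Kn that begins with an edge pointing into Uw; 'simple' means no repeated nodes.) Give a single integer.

5

A backdoor path from Uw to Kn is any simple undirected path whose first edge points into Uw (i.e. leaves Uw via a parent).
Parents of Uw: {Pc}.
Enumerating:
  P1: Uw <- Pc -> Np -> Cw -> Kn
  P2: Uw <- Pc -> Np -> Kn
  P3: Uw <- Pc -> Cw <- Np -> Kn
  P4: Uw <- Pc -> Cw -> Kn
  P5: Uw <- Pc -> Kn
That exhausts the simple backdoor paths. Count: 5.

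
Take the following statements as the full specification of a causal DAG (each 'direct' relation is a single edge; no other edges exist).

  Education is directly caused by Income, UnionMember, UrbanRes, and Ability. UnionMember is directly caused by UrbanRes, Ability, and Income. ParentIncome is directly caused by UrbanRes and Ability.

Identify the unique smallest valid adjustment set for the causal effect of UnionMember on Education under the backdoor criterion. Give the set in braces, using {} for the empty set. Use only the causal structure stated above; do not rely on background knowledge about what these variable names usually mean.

{Ability, Income, UrbanRes}

Variables eligible for adjustment (non-descendants of UnionMember, excluding UnionMember and Education): {Ability, Income, ParentIncome, UrbanRes}.
Backdoor paths from UnionMember to Education:
  P1: UnionMember <- Income -> Education
  P2: UnionMember <- Ability -> ParentIncome <- UrbanRes -> Education
  P3: UnionMember <- Ability -> Education
  P4: UnionMember <- UrbanRes -> ParentIncome <- Ability -> Education
  P5: UnionMember <- UrbanRes -> Education
The empty set is not sufficient: P1 (UnionMember <- Income -> Education) has no collider blocking it and no conditioned non-collider, so it is open.
Try {Ability, Income, UrbanRes}:
  P1: blocked at fork node Income ∈ conditioning set.
  P2: blocked at fork node Ability ∈ conditioning set.
  P3: blocked at fork node Ability ∈ conditioning set.
  P4: blocked at fork node UrbanRes ∈ conditioning set.
  P5: blocked at fork node UrbanRes ∈ conditioning set.
{Ability, Income, UrbanRes} contains no descendant of UnionMember and blocks every backdoor path.
Every element of {Ability, Income, UrbanRes} is needed (dropping Ability leaves P3 open; dropping Income leaves P1 open; dropping UrbanRes leaves P5 open), so no proper subset is valid.
Among all size-3 subsets of the eligible variables, only {Ability, Income, UrbanRes} blocks every backdoor path, so it is the unique smallest valid adjustment set.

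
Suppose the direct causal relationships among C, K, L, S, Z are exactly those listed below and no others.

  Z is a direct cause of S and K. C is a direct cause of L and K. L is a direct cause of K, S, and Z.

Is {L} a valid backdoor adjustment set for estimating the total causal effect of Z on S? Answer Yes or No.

Yes

Backdoor paths from Z to S (paths whose first edge points into Z):
  P1: Z <- L -> S
Condition 1 (no descendant of Z in the set): holds — descendants of Z are {K, S}; none are in {L}.
Condition 2 (every backdoor path blocked by {L}):
  P1: blocked at fork node L ∈ conditioning set.
{L} satisfies the backdoor criterion.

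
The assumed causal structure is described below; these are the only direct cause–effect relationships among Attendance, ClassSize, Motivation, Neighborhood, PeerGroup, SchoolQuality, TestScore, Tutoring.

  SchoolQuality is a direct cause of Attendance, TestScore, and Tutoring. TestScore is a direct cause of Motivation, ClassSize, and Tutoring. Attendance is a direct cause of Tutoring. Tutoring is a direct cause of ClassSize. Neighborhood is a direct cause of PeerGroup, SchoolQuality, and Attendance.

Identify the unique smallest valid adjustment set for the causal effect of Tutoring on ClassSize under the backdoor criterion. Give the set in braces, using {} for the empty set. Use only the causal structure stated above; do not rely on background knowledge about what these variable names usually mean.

{TestScore}

Variables eligible for adjustment (non-descendants of Tutoring, excluding Tutoring and ClassSize): {Attendance, Motivation, Neighborhood, PeerGroup, SchoolQuality, TestScore}.
Backdoor paths from Tutoring to ClassSize:
  P1: Tutoring <- SchoolQuality -> TestScore -> ClassSize
  P2: Tutoring <- TestScore -> ClassSize
  P3: Tutoring <- Attendance <- Neighborhood -> SchoolQuality -> TestScore -> ClassSize
  P4: Tutoring <- Attendance <- SchoolQuality -> TestScore -> ClassSize
The empty set is not sufficient: P1 (Tutoring <- SchoolQuality -> TestScore -> ClassSize) has no collider blocking it and no conditioned non-collider, so it is open.
Try {TestScore}:
  P1: blocked at chain node TestScore ∈ conditioning set.
  P2: blocked at fork node TestScore ∈ conditioning set.
  P3: blocked at chain node TestScore ∈ conditioning set.
  P4: blocked at chain node TestScore ∈ conditioning set.
{TestScore} contains no descendant of Tutoring and blocks every backdoor path.
No other singleton works — e.g. {Neighborhood} leaves P1 open — so {TestScore} is the unique smallest valid adjustment set.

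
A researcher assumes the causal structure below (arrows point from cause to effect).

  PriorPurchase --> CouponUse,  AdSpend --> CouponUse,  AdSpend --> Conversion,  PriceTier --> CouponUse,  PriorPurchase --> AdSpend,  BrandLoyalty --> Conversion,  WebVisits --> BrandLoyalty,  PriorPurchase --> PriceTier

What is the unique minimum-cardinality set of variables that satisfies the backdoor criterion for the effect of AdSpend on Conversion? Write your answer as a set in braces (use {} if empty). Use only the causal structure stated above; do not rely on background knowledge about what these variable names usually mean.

{}

Variables eligible for adjustment (non-descendants of AdSpend, excluding AdSpend and Conversion): {BrandLoyalty, PriceTier, PriorPurchase, WebVisits}.
Backdoor paths from AdSpend to Conversion:
  (none)
With no backdoor paths the empty set already satisfies the criterion, and it is trivially minimal.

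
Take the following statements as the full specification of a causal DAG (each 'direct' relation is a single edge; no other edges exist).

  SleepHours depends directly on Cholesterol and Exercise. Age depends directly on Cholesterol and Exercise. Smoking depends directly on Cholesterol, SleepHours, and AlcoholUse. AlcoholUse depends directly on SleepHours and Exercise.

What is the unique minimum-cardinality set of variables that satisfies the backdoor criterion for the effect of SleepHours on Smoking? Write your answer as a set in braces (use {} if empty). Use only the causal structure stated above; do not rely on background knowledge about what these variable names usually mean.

{Cholesterol, Exercise}

Variables eligible for adjustment (non-descendants of SleepHours, excluding SleepHours and Smoking): {Age, Cholesterol, Exercise}.
Backdoor paths from SleepHours to Smoking:
  P1: SleepHours <- Exercise -> Age <- Cholesterol -> Smoking
  P2: SleepHours <- Exercise -> AlcoholUse -> Smoking
  P3: SleepHours <- Cholesterol -> Age <- Exercise -> AlcoholUse -> Smoking
  P4: SleepHours <- Cholesterol -> Smoking
The empty set is not sufficient: P2 (SleepHours <- Exercise -> AlcoholUse -> Smoking) has no collider blocking it and no conditioned non-collider, so it is open.
Try {Cholesterol, Exercise}:
  P1: blocked at fork node Exercise ∈ conditioning set.
  P2: blocked at fork node Exercise ∈ conditioning set.
  P3: blocked at fork node Cholesterol ∈ conditioning set.
  P4: blocked at fork node Cholesterol ∈ conditioning set.
{Cholesterol, Exercise} contains no descendant of SleepHours and blocks every backdoor path.
Every element of {Cholesterol, Exercise} is needed (dropping Cholesterol leaves P4 open; dropping Exercise leaves P2 open), so no proper subset is valid.
Among all size-2 subsets of the eligible variables, only {Cholesterol, Exercise} blocks every backdoor path, so it is the unique smallest valid adjustment set.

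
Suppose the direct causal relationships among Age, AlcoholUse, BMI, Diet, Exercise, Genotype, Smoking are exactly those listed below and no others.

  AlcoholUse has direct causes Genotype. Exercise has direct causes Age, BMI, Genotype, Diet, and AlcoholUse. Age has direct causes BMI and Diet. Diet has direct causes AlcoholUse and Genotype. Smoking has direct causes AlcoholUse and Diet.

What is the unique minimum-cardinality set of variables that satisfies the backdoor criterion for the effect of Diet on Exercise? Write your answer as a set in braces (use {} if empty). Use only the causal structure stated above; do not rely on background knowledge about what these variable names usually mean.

Variables eligible for adjustment (non-descendants of Diet, excluding Diet and Exercise): {AlcoholUse, BMI, Genotype}.
Backdoor paths from Diet to Exercise:
  P1: Diet <- Genotype -> AlcoholUse -> Exercise
  P2: Diet <- Genotype -> Exercise
  P3: Diet <- AlcoholUse <- Genotype -> Exercise
  P4: Diet <- AlcoholUse -> Exercise
The empty set is not sufficient: P1 (Diet <- Genotype -> AlcoholUse -> Exercise) has no collider blocking it and no conditioned non-collider, so it is open.
Try {AlcoholUse, Genotype}:
  P1: blocked at fork node Genotype ∈ conditioning set.
  P2: blocked at fork node Genotype ∈ conditioning set.
  P3: blocked at chain node AlcoholUse ∈ conditioning set.
  P4: blocked at fork node AlcoholUse ∈ conditioning set.
{AlcoholUse, Genotype} contains no descendant of Diet and blocks every backdoor path.
Every element of {AlcoholUse, Genotype} is needed (dropping AlcoholUse leaves P4 open; dropping Genotype leaves P2 open), so no proper subset is valid.
Among all size-2 subsets of the eligible variables, only {AlcoholUse, Genotype} blocks every backdoor path, so it is the unique smallest valid adjustment set.

{AlcoholUse, Genotype}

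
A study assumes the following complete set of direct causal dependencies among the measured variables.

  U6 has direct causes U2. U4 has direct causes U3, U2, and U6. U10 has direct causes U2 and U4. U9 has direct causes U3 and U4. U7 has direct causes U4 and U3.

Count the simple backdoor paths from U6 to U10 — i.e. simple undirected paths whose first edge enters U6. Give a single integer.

2

A backdoor path from U6 to U10 is any simple undirected path whose first edge points into U6 (i.e. leaves U6 via a parent).
Parents of U6: {U2}.
Enumerating:
  P1: U6 <- U2 -> U4 -> U10
  P2: U6 <- U2 -> U10
That exhausts the simple backdoor paths. Count: 2.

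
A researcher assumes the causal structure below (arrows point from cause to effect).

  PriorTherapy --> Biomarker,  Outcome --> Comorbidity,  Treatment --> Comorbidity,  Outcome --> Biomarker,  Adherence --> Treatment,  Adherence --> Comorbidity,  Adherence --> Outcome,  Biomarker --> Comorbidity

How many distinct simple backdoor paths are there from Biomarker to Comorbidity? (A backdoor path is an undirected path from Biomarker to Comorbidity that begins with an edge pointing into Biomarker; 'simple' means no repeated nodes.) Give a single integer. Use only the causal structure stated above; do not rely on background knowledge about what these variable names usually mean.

3

A backdoor path from Biomarker to Comorbidity is any simple undirected path whose first edge points into Biomarker (i.e. leaves Biomarker via a parent).
Parents of Biomarker: {Outcome, PriorTherapy}.
Enumerating:
  P1: Biomarker <- Outcome <- Adherence -> Treatment -> Comorbidity
  P2: Biomarker <- Outcome <- Adherence -> Comorbidity
  P3: Biomarker <- Outcome -> Comorbidity
That exhausts the simple backdoor paths. Count: 3.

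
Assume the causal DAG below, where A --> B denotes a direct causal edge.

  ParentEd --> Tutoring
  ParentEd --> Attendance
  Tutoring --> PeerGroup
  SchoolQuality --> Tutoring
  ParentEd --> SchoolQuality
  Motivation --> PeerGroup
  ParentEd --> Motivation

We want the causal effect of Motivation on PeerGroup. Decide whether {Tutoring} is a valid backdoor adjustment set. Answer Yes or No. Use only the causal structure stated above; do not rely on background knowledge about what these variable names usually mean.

Yes

Backdoor paths from Motivation to PeerGroup (paths whose first edge points into Motivation):
  P1: Motivation <- ParentEd -> SchoolQuality -> Tutoring -> PeerGroup
  P2: Motivation <- ParentEd -> Tutoring -> PeerGroup
Condition 1 (no descendant of Motivation in the set): holds — descendants of Motivation are {PeerGroup}; none are in {Tutoring}.
Condition 2 (every backdoor path blocked by {Tutoring}):
  P1: blocked at chain node Tutoring ∈ conditioning set.
  P2: blocked at chain node Tutoring ∈ conditioning set.
{Tutoring} satisfies the backdoor criterion.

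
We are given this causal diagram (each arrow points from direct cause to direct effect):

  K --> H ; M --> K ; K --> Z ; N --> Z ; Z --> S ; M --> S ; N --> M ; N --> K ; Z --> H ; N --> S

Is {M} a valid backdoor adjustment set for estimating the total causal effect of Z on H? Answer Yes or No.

Backdoor paths from Z to H (paths whose first edge points into Z):
  P1: Z <- N -> M -> K -> H
  P2: Z <- N -> K -> H
  P3: Z <- N -> S <- M -> K -> H
  P4: Z <- K -> H
Condition 1 (no descendant of Z in the set): holds — descendants of Z are {H, S}; none are in {M}.
Condition 2 (every backdoor path blocked by {M}):
  P1: blocked at chain node M ∈ conditioning set.
  P2: open — no interior node is in the conditioning set.
  P3: blocked at collider S (neither it nor any descendant is in the conditioning set).
  P4: open — no interior node is in the conditioning set.
{M} does not satisfy the backdoor criterion.

No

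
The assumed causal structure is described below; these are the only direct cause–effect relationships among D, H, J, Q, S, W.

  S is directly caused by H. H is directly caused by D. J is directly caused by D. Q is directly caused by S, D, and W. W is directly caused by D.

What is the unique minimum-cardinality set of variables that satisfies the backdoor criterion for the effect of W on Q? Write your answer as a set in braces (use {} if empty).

{D}

Variables eligible for adjustment (non-descendants of W, excluding W and Q): {D, H, J, S}.
Backdoor paths from W to Q:
  P1: W <- D -> H -> S -> Q
  P2: W <- D -> Q
The empty set is not sufficient: P1 (W <- D -> H -> S -> Q) has no collider blocking it and no conditioned non-collider, so it is open.
Try {D}:
  P1: blocked at fork node D ∈ conditioning set.
  P2: blocked at fork node D ∈ conditioning set.
{D} contains no descendant of W and blocks every backdoor path.
No other singleton works — e.g. {J} leaves P1 open — so {D} is the unique smallest valid adjustment set.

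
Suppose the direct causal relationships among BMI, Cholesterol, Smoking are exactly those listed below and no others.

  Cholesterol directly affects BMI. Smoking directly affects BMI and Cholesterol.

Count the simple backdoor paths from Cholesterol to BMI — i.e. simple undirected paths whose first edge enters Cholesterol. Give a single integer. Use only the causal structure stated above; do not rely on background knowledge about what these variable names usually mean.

1

A backdoor path from Cholesterol to BMI is any simple undirected path whose first edge points into Cholesterol (i.e. leaves Cholesterol via a parent).
Parents of Cholesterol: {Smoking}.
Enumerating:
  P1: Cholesterol <- Smoking -> BMI
That exhausts the simple backdoor paths. Count: 1.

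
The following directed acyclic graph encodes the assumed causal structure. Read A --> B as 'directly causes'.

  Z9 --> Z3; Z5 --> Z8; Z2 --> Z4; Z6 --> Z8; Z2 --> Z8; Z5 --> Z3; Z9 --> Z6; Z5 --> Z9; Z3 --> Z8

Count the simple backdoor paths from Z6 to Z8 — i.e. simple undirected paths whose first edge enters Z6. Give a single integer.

4

A backdoor path from Z6 to Z8 is any simple undirected path whose first edge points into Z6 (i.e. leaves Z6 via a parent).
Parents of Z6: {Z9}.
Enumerating:
  P1: Z6 <- Z9 <- Z5 -> Z3 -> Z8
  P2: Z6 <- Z9 <- Z5 -> Z8
  P3: Z6 <- Z9 -> Z3 <- Z5 -> Z8
  P4: Z6 <- Z9 -> Z3 -> Z8
That exhausts the simple backdoor paths. Count: 4.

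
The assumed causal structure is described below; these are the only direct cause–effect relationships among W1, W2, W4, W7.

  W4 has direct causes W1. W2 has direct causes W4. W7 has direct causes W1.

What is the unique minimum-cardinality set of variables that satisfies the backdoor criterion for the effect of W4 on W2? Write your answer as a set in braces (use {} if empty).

Variables eligible for adjustment (non-descendants of W4, excluding W4 and W2): {W1, W7}.
Backdoor paths from W4 to W2:
  (none)
With no backdoor paths the empty set already satisfies the criterion, and it is trivially minimal.

{}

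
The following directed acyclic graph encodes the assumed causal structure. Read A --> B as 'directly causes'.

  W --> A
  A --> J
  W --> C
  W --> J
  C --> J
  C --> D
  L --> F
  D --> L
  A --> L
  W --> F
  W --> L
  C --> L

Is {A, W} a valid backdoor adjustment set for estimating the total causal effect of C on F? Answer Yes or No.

Yes

Backdoor paths from C to F (paths whose first edge points into C):
  P1: C <- W -> A -> L -> F
  P2: C <- W -> L -> F
  P3: C <- W -> J <- A -> L -> F
  P4: C <- W -> F
Condition 1 (no descendant of C in the set): holds — descendants of C are {D, F, J, L}; none are in {A, W}.
Condition 2 (every backdoor path blocked by {A, W}):
  P1: blocked at fork node W ∈ conditioning set.
  P2: blocked at fork node W ∈ conditioning set.
  P3: blocked at fork node W ∈ conditioning set.
  P4: blocked at fork node W ∈ conditioning set.
{A, W} satisfies the backdoor criterion.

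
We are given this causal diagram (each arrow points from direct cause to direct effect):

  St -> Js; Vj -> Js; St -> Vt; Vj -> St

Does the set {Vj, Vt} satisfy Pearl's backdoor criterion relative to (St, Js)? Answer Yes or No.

Backdoor paths from St to Js (paths whose first edge points into St):
  P1: St <- Vj -> Js
Condition 1 (no descendant of St in the set): FAILS — Vt is a descendant of St.
Condition 2 (every backdoor path blocked by {Vj, Vt}):
  P1: blocked at fork node Vj ∈ conditioning set.
{Vj, Vt} does not satisfy the backdoor criterion.

No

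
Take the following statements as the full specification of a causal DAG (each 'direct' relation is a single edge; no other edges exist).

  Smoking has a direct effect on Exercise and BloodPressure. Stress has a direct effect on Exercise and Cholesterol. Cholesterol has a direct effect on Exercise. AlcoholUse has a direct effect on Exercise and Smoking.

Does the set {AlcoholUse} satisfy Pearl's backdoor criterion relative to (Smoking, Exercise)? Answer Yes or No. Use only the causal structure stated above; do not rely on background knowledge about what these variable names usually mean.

Backdoor paths from Smoking to Exercise (paths whose first edge points into Smoking):
  P1: Smoking <- AlcoholUse -> Exercise
Condition 1 (no descendant of Smoking in the set): holds — descendants of Smoking are {BloodPressure, Exercise}; none are in {AlcoholUse}.
Condition 2 (every backdoor path blocked by {AlcoholUse}):
  P1: blocked at fork node AlcoholUse ∈ conditioning set.
{AlcoholUse} satisfies the backdoor criterion.

Yes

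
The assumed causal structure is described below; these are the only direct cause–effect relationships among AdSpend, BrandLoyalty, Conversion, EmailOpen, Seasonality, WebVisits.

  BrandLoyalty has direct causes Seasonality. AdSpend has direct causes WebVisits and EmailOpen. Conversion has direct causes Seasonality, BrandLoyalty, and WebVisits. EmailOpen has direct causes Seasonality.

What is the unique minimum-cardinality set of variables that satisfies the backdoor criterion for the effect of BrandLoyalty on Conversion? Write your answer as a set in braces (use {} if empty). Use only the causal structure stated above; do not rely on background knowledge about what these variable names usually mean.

Variables eligible for adjustment (non-descendants of BrandLoyalty, excluding BrandLoyalty and Conversion): {AdSpend, EmailOpen, Seasonality, WebVisits}.
Backdoor paths from BrandLoyalty to Conversion:
  P1: BrandLoyalty <- Seasonality -> EmailOpen -> AdSpend <- WebVisits -> Conversion
  P2: BrandLoyalty <- Seasonality -> Conversion
The empty set is not sufficient: P2 (BrandLoyalty <- Seasonality -> Conversion) has no collider blocking it and no conditioned non-collider, so it is open.
Try {Seasonality}:
  P1: blocked at fork node Seasonality ∈ conditioning set.
  P2: blocked at fork node Seasonality ∈ conditioning set.
{Seasonality} contains no descendant of BrandLoyalty and blocks every backdoor path.
No other singleton works — e.g. {EmailOpen} leaves P2 open — so {Seasonality} is the unique smallest valid adjustment set.

{Seasonality}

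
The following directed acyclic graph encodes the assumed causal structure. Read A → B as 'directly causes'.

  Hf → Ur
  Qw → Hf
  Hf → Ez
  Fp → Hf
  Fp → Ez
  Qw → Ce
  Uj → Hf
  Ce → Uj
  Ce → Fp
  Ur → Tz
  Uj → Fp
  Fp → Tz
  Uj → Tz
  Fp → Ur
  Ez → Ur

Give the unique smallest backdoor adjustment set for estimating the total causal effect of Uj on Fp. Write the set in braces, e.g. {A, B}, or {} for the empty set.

{Ce}

Variables eligible for adjustment (non-descendants of Uj, excluding Uj and Fp): {Ce, Qw}.
Backdoor paths from Uj to Fp:
  P1: Uj <- Ce <- Qw -> Hf <- Fp
  P2: Uj <- Ce <- Qw -> Hf -> Ez <- Fp
  P3: Uj <- Ce <- Qw -> Hf -> Ez -> Ur <- Fp
  P4: Uj <- Ce <- Qw -> Hf -> Ez -> Ur -> Tz <- Fp
  P5: Uj <- Ce <- Qw -> Hf -> Ur <- Fp
  P6: Uj <- Ce <- Qw -> Hf -> Ur <- Ez <- Fp
  P7: Uj <- Ce <- Qw -> Hf -> Ur -> Tz <- Fp
  P8: Uj <- Ce -> Fp
The empty set is not sufficient: P8 (Uj <- Ce -> Fp) has no collider blocking it and no conditioned non-collider, so it is open.
Try {Ce}:
  P1: blocked at chain node Ce ∈ conditioning set.
  P2: blocked at chain node Ce ∈ conditioning set.
  P3: blocked at chain node Ce ∈ conditioning set.
  P4: blocked at chain node Ce ∈ conditioning set.
  P5: blocked at chain node Ce ∈ conditioning set.
  P6: blocked at chain node Ce ∈ conditioning set.
  P7: blocked at chain node Ce ∈ conditioning set.
  P8: blocked at fork node Ce ∈ conditioning set.
{Ce} contains no descendant of Uj and blocks every backdoor path.
No other singleton works — e.g. {Qw} leaves P8 open — so {Ce} is the unique smallest valid adjustment set.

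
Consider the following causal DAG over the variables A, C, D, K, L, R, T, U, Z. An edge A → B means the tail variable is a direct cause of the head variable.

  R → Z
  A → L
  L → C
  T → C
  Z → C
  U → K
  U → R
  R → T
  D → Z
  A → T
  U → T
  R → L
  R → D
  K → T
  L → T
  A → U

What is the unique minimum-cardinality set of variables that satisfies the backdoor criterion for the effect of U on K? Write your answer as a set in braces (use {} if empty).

{}

Variables eligible for adjustment (non-descendants of U, excluding U and K): {A}.
Backdoor paths from U to K:
  P1: U <- A -> L <- R -> D -> Z -> C <- T <- K
  P2: U <- A -> L <- R -> Z -> C <- T <- K
  P3: U <- A -> L <- R -> T <- K
  P4: U <- A -> L -> T <- K
  P5: U <- A -> L -> C <- Z <- R -> T <- K
  P6: U <- A -> L -> C <- Z <- D <- R -> T <- K
  P7: U <- A -> L -> C <- T <- K
  P8: U <- A -> T <- K
Each backdoor path contains an unconditioned collider, so every path is already blocked with the empty conditioning set:
  P1: blocked at collider L (neither it nor any descendant is in the conditioning set).
  P2: blocked at collider L (neither it nor any descendant is in the conditioning set).
  P3: blocked at collider L (neither it nor any descendant is in the conditioning set).
  P4: blocked at collider T (neither it nor any descendant is in the conditioning set).
  P5: blocked at collider C (neither it nor any descendant is in the conditioning set).
  P6: blocked at collider C (neither it nor any descendant is in the conditioning set).
  P7: blocked at collider C (neither it nor any descendant is in the conditioning set).
  P8: blocked at collider T (neither it nor any descendant is in the conditioning set).
The empty set is therefore the unique smallest valid set.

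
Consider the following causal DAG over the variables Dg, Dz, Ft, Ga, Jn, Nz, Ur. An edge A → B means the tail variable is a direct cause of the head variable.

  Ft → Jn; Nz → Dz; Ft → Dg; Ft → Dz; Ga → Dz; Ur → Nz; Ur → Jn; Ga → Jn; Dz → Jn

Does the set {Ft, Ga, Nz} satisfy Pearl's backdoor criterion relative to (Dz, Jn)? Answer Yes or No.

Backdoor paths from Dz to Jn (paths whose first edge points into Dz):
  P1: Dz <- Ft -> Jn
  P2: Dz <- Ga -> Jn
  P3: Dz <- Nz <- Ur -> Jn
Condition 1 (no descendant of Dz in the set): holds — descendants of Dz are {Jn}; none are in {Ft, Ga, Nz}.
Condition 2 (every backdoor path blocked by {Ft, Ga, Nz}):
  P1: blocked at fork node Ft ∈ conditioning set.
  P2: blocked at fork node Ga ∈ conditioning set.
  P3: blocked at chain node Nz ∈ conditioning set.
{Ft, Ga, Nz} satisfies the backdoor criterion.

Yes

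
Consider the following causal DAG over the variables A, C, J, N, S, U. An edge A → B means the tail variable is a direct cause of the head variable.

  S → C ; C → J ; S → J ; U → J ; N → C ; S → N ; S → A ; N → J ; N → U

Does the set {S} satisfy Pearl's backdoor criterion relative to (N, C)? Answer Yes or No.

Backdoor paths from N to C (paths whose first edge points into N):
  P1: N <- S -> C
  P2: N <- S -> J <- C
Condition 1 (no descendant of N in the set): holds — descendants of N are {C, J, U}; none are in {S}.
Condition 2 (every backdoor path blocked by {S}):
  P1: blocked at fork node S ∈ conditioning set.
  P2: blocked at fork node S ∈ conditioning set.
{S} satisfies the backdoor criterion.

Yes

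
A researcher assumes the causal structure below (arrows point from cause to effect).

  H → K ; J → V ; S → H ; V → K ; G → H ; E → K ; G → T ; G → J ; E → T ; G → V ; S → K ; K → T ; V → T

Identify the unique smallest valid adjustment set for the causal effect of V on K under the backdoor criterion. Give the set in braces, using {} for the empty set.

Variables eligible for adjustment (non-descendants of V, excluding V and K): {E, G, H, J, S}.
Backdoor paths from V to K:
  P1: V <- G -> H <- S -> K
  P2: V <- G -> H -> K
  P3: V <- G -> T <- E -> K
  P4: V <- G -> T <- K
  P5: V <- J <- G -> H <- S -> K
  P6: V <- J <- G -> H -> K
  P7: V <- J <- G -> T <- E -> K
  P8: V <- J <- G -> T <- K
The empty set is not sufficient: P2 (V <- G -> H -> K) has no collider blocking it and no conditioned non-collider, so it is open.
Try {G}:
  P1: blocked at fork node G ∈ conditioning set.
  P2: blocked at fork node G ∈ conditioning set.
  P3: blocked at fork node G ∈ conditioning set.
  P4: blocked at fork node G ∈ conditioning set.
  P5: blocked at fork node G ∈ conditioning set.
  P6: blocked at fork node G ∈ conditioning set.
  P7: blocked at fork node G ∈ conditioning set.
  P8: blocked at fork node G ∈ conditioning set.
{G} contains no descendant of V and blocks every backdoor path.
No other singleton works — e.g. {E} leaves P2 open — so {G} is the unique smallest valid adjustment set.

{G}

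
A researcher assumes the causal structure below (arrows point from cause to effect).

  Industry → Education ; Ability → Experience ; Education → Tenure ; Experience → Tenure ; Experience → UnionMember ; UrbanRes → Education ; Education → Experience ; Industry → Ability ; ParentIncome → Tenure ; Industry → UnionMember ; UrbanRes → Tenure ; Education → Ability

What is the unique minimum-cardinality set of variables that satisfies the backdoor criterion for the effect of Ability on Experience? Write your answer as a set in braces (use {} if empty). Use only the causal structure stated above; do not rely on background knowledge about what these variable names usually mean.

{Education}

Variables eligible for adjustment (non-descendants of Ability, excluding Ability and Experience): {Education, Industry, ParentIncome, UrbanRes}.
Backdoor paths from Ability to Experience:
  P1: Ability <- Industry -> Education <- UrbanRes -> Tenure <- Experience
  P2: Ability <- Industry -> Education -> Experience
  P3: Ability <- Industry -> Education -> Tenure <- Experience
  P4: Ability <- Industry -> UnionMember <- Experience
  P5: Ability <- Education <- UrbanRes -> Tenure <- Experience
  P6: Ability <- Education <- Industry -> UnionMember <- Experience
  P7: Ability <- Education -> Experience
  P8: Ability <- Education -> Tenure <- Experience
The empty set is not sufficient: P2 (Ability <- Industry -> Education -> Experience) has no collider blocking it and no conditioned non-collider, so it is open.
Try {Education}:
  P1: blocked at collider Tenure (neither it nor any descendant is in the conditioning set).
  P2: blocked at chain node Education ∈ conditioning set.
  P3: blocked at chain node Education ∈ conditioning set.
  P4: blocked at collider UnionMember (neither it nor any descendant is in the conditioning set).
  P5: blocked at chain node Education ∈ conditioning set.
  P6: blocked at chain node Education ∈ conditioning set.
  P7: blocked at fork node Education ∈ conditioning set.
  P8: blocked at fork node Education ∈ conditioning set.
{Education} contains no descendant of Ability and blocks every backdoor path.
No other singleton works — e.g. {UrbanRes} leaves P2 open — so {Education} is the unique smallest valid adjustment set.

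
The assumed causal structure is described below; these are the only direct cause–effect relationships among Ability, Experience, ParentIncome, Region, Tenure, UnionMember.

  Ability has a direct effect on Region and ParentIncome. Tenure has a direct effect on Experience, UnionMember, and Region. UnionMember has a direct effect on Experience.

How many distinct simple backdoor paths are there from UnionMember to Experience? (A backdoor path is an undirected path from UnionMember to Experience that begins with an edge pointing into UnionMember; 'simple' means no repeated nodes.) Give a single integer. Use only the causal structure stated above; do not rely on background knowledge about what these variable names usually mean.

A backdoor path from UnionMember to Experience is any simple undirected path whose first edge points into UnionMember (i.e. leaves UnionMember via a parent).
Parents of UnionMember: {Tenure}.
Enumerating:
  P1: UnionMember <- Tenure -> Experience
That exhausts the simple backdoor paths. Count: 1.

1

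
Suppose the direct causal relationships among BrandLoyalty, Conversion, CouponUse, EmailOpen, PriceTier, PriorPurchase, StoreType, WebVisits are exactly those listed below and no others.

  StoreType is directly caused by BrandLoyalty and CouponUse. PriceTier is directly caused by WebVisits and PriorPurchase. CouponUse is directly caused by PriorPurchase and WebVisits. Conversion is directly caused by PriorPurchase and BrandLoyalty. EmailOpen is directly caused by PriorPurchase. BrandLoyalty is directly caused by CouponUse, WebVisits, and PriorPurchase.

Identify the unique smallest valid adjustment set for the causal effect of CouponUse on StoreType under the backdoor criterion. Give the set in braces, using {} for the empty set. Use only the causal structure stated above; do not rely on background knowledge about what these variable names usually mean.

{PriorPurchase, WebVisits}

Variables eligible for adjustment (non-descendants of CouponUse, excluding CouponUse and StoreType): {EmailOpen, PriceTier, PriorPurchase, WebVisits}.
Backdoor paths from CouponUse to StoreType:
  P1: CouponUse <- PriorPurchase -> BrandLoyalty -> StoreType
  P2: CouponUse <- PriorPurchase -> PriceTier <- WebVisits -> BrandLoyalty -> StoreType
  P3: CouponUse <- PriorPurchase -> Conversion <- BrandLoyalty -> StoreType
  P4: CouponUse <- WebVisits -> BrandLoyalty -> StoreType
  P5: CouponUse <- WebVisits -> PriceTier <- PriorPurchase -> BrandLoyalty -> StoreType
  P6: CouponUse <- WebVisits -> PriceTier <- PriorPurchase -> Conversion <- BrandLoyalty -> StoreType
The empty set is not sufficient: P1 (CouponUse <- PriorPurchase -> BrandLoyalty -> StoreType) has no collider blocking it and no conditioned non-collider, so it is open.
Try {PriorPurchase, WebVisits}:
  P1: blocked at fork node PriorPurchase ∈ conditioning set.
  P2: blocked at fork node PriorPurchase ∈ conditioning set.
  P3: blocked at fork node PriorPurchase ∈ conditioning set.
  P4: blocked at fork node WebVisits ∈ conditioning set.
  P5: blocked at fork node WebVisits ∈ conditioning set.
  P6: blocked at fork node WebVisits ∈ conditioning set.
{PriorPurchase, WebVisits} contains no descendant of CouponUse and blocks every backdoor path.
Every element of {PriorPurchase, WebVisits} is needed (dropping PriorPurchase leaves P1 open; dropping WebVisits leaves P4 open), so no proper subset is valid.
Among all size-2 subsets of the eligible variables, only {PriorPurchase, WebVisits} blocks every backdoor path, so it is the unique smallest valid adjustment set.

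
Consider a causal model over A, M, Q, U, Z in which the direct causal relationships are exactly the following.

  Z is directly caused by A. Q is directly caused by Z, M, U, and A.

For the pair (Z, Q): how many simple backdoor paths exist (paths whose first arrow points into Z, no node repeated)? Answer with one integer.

A backdoor path from Z to Q is any simple undirected path whose first edge points into Z (i.e. leaves Z via a parent).
Parents of Z: {A}.
Enumerating:
  P1: Z <- A -> Q
That exhausts the simple backdoor paths. Count: 1.

1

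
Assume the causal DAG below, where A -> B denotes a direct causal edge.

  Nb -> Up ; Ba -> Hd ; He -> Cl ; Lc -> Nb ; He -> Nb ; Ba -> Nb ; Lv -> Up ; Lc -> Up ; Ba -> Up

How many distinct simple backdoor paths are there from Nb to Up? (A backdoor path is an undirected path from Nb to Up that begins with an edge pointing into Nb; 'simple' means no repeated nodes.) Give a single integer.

A backdoor path from Nb to Up is any simple undirected path whose first edge points into Nb (i.e. leaves Nb via a parent).
Parents of Nb: {Ba, He, Lc}.
Enumerating:
  P1: Nb <- Lc -> Up
  P2: Nb <- Ba -> Up
That exhausts the simple backdoor paths. Count: 2.

2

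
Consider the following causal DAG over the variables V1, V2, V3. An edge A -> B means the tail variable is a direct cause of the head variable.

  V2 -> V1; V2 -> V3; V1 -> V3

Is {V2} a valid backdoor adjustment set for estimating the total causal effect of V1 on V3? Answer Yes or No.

Backdoor paths from V1 to V3 (paths whose first edge points into V1):
  P1: V1 <- V2 -> V3
Condition 1 (no descendant of V1 in the set): holds — descendants of V1 are {V3}; none are in {V2}.
Condition 2 (every backdoor path blocked by {V2}):
  P1: blocked at fork node V2 ∈ conditioning set.
{V2} satisfies the backdoor criterion.

Yes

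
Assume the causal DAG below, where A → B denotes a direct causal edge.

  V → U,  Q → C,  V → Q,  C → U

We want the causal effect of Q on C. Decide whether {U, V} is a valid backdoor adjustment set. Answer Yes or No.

No

Backdoor paths from Q to C (paths whose first edge points into Q):
  P1: Q <- V -> U <- C
Condition 1 (no descendant of Q in the set): FAILS — U is a descendant of Q.
Condition 2 (every backdoor path blocked by {U, V}):
  P1: blocked at fork node V ∈ conditioning set.
{U, V} does not satisfy the backdoor criterion.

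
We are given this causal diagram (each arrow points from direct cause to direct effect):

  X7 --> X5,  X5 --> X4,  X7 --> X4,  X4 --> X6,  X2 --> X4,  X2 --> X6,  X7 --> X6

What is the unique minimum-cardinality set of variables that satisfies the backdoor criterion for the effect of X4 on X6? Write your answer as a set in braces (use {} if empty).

{X2, X7}

Variables eligible for adjustment (non-descendants of X4, excluding X4 and X6): {X2, X5, X7}.
Backdoor paths from X4 to X6:
  P1: X4 <- X7 -> X6
  P2: X4 <- X5 <- X7 -> X6
  P3: X4 <- X2 -> X6
The empty set is not sufficient: P1 (X4 <- X7 -> X6) has no collider blocking it and no conditioned non-collider, so it is open.
Try {X2, X7}:
  P1: blocked at fork node X7 ∈ conditioning set.
  P2: blocked at fork node X7 ∈ conditioning set.
  P3: blocked at fork node X2 ∈ conditioning set.
{X2, X7} contains no descendant of X4 and blocks every backdoor path.
Every element of {X2, X7} is needed (dropping X2 leaves P3 open; dropping X7 leaves P1 open), so no proper subset is valid.
Among all size-2 subsets of the eligible variables, only {X2, X7} blocks every backdoor path, so it is the unique smallest valid adjustment set.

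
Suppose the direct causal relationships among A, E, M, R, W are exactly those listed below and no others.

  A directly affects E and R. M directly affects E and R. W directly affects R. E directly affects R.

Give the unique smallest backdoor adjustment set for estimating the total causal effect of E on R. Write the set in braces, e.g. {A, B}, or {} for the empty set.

Variables eligible for adjustment (non-descendants of E, excluding E and R): {A, M, W}.
Backdoor paths from E to R:
  P1: E <- A -> R
  P2: E <- M -> R
The empty set is not sufficient: P1 (E <- A -> R) has no collider blocking it and no conditioned non-collider, so it is open.
Try {A, M}:
  P1: blocked at fork node A ∈ conditioning set.
  P2: blocked at fork node M ∈ conditioning set.
{A, M} contains no descendant of E and blocks every backdoor path.
Every element of {A, M} is needed (dropping A leaves P1 open; dropping M leaves P2 open), so no proper subset is valid.
Among all size-2 subsets of the eligible variables, only {A, M} blocks every backdoor path, so it is the unique smallest valid adjustment set.

{A, M}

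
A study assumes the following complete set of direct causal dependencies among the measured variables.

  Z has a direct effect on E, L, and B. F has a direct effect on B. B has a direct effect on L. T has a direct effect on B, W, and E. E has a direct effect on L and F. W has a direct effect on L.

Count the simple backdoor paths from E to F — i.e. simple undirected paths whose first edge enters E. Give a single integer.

6

A backdoor path from E to F is any simple undirected path whose first edge points into E (i.e. leaves E via a parent).
Parents of E: {T, Z}.
Enumerating:
  P1: E <- T -> W -> L <- Z -> B <- F
  P2: E <- T -> W -> L <- B <- F
  P3: E <- T -> B <- F
  P4: E <- Z -> B <- F
  P5: E <- Z -> L <- W <- T -> B <- F
  P6: E <- Z -> L <- B <- F
That exhausts the simple backdoor paths. Count: 6.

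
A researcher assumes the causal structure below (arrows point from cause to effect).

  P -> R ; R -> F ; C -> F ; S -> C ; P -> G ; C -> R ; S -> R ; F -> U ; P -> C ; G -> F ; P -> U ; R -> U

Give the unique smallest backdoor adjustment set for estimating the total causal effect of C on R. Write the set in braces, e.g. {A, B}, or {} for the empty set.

Variables eligible for adjustment (non-descendants of C, excluding C and R): {G, P, S}.
Backdoor paths from C to R:
  P1: C <- P -> R
  P2: C <- P -> G -> F <- R
  P3: C <- P -> G -> F -> U <- R
  P4: C <- P -> U <- R
  P5: C <- P -> U <- F <- R
  P6: C <- S -> R
The empty set is not sufficient: P1 (C <- P -> R) has no collider blocking it and no conditioned non-collider, so it is open.
Try {P, S}:
  P1: blocked at fork node P ∈ conditioning set.
  P2: blocked at fork node P ∈ conditioning set.
  P3: blocked at fork node P ∈ conditioning set.
  P4: blocked at fork node P ∈ conditioning set.
  P5: blocked at fork node P ∈ conditioning set.
  P6: blocked at fork node S ∈ conditioning set.
{P, S} contains no descendant of C and blocks every backdoor path.
Every element of {P, S} is needed (dropping P leaves P1 open; dropping S leaves P6 open), so no proper subset is valid.
Among all size-2 subsets of the eligible variables, only {P, S} blocks every backdoor path, so it is the unique smallest valid adjustment set.

{P, S}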